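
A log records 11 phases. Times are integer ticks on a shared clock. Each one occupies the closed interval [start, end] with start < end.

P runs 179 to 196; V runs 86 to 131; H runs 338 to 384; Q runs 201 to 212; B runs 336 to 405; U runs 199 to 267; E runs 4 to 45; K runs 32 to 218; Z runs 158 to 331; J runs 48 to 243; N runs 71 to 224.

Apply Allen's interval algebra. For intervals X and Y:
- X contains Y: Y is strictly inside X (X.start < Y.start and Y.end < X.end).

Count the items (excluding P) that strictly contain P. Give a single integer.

Target P = [179, 196].
B [336, 405] → after → no.
E [4, 45] → before → no.
H [338, 384] → after → no.
J [48, 243] → contains → counts.
K [32, 218] → contains → counts.
N [71, 224] → contains → counts.
Q [201, 212] → after → no.
U [199, 267] → after → no.
V [86, 131] → before → no.
Z [158, 331] → contains → counts.
Total: 4.

4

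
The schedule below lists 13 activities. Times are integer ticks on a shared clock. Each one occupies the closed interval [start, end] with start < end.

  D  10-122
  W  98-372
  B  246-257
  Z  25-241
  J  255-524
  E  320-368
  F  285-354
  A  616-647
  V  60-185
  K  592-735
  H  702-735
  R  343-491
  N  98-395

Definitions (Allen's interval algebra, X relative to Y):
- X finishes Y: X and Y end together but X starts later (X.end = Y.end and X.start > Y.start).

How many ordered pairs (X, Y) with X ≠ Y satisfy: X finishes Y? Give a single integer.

Checking all 156 ordered pairs for relation 'finishes'; matching pairs in alphabetical order:
(H, K): H finishes K ✓
Count: 1.

1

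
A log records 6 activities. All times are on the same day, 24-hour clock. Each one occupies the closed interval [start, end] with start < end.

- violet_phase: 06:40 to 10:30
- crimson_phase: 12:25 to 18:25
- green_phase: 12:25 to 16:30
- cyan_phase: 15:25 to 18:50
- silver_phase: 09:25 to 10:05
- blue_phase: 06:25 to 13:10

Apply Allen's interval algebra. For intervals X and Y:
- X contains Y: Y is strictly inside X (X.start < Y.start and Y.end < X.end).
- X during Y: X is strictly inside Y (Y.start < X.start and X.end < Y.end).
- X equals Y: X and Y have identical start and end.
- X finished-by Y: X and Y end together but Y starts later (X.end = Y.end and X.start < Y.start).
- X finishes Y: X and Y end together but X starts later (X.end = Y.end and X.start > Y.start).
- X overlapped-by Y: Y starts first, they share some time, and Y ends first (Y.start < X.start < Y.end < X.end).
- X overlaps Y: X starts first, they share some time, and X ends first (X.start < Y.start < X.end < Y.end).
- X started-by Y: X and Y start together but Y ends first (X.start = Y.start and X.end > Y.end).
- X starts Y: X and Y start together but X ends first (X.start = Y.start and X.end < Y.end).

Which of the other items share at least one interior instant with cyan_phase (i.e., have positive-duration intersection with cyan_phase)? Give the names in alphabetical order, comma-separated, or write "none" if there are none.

Target cyan_phase = [15:25, 18:50].
blue_phase [06:25, 13:10] → before → no.
crimson_phase [12:25, 18:25] → overlaps → yes.
green_phase [12:25, 16:30] → overlaps → yes.
silver_phase [09:25, 10:05] → before → no.
violet_phase [06:40, 10:30] → before → no.
Result: crimson_phase, green_phase.

crimson_phase, green_phase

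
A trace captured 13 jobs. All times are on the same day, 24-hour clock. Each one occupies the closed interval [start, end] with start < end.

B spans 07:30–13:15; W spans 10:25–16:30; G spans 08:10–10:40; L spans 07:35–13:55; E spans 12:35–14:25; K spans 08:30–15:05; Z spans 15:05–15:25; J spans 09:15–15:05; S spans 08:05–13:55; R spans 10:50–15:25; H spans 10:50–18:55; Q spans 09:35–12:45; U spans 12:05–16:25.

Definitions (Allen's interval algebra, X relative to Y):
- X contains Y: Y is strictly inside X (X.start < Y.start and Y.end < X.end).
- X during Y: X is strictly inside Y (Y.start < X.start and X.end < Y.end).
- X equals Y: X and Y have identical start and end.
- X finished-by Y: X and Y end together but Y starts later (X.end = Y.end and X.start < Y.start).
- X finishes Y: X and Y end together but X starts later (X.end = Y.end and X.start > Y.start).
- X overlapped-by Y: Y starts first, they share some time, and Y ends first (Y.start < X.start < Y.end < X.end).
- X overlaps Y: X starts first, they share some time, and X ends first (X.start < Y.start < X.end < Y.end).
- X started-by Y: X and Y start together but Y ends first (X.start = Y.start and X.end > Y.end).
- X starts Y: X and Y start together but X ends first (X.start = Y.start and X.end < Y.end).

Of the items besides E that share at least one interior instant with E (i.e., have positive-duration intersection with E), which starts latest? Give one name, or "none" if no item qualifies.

U

Target E = [12:35, 14:25].
B [07:30, 13:15] → overlaps → candidate.
G [08:10, 10:40] → before → excluded.
H [10:50, 18:55] → contains → candidate.
J [09:15, 15:05] → contains → candidate.
K [08:30, 15:05] → contains → candidate.
L [07:35, 13:55] → overlaps → candidate.
Q [09:35, 12:45] → overlaps → candidate.
R [10:50, 15:25] → contains → candidate.
S [08:05, 13:55] → overlaps → candidate.
U [12:05, 16:25] → contains → candidate.
W [10:25, 16:30] → contains → candidate.
Z [15:05, 15:25] → after → excluded.
Among candidates, latest start is 12:05 → U.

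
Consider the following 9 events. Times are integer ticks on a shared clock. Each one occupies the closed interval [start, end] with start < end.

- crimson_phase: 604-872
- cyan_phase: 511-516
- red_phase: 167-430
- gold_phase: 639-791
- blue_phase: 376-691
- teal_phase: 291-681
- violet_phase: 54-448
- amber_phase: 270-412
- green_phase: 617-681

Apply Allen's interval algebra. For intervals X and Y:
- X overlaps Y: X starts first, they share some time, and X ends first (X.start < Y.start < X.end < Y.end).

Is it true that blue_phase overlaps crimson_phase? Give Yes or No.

blue_phase = [376, 691], crimson_phase = [604, 872].
Actual relation of blue_phase to crimson_phase: overlaps.
Asked whether 'overlaps' holds → Yes.

Yes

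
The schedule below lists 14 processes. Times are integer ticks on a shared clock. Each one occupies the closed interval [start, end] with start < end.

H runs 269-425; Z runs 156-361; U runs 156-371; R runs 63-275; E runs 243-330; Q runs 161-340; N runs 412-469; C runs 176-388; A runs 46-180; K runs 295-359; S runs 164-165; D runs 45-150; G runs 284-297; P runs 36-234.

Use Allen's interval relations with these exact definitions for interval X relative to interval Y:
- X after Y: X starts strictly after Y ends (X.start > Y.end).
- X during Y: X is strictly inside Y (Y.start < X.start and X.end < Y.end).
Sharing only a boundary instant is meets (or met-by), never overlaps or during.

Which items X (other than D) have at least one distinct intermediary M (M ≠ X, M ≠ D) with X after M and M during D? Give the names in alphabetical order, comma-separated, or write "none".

Target D = [45, 150].
Intermediaries M with M during D: none.
Union: none.

none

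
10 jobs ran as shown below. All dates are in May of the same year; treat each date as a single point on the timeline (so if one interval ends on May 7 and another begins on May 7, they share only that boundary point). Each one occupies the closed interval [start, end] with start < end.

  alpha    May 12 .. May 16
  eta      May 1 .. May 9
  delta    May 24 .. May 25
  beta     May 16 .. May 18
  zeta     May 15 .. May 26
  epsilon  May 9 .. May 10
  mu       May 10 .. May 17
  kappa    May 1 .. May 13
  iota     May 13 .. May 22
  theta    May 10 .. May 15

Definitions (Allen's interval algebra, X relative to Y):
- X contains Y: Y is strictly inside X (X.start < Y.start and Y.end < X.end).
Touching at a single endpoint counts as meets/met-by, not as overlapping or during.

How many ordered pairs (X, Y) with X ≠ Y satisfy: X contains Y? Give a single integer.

5

Checking all 90 ordered pairs for relation 'contains'; matching pairs in alphabetical order:
(iota, beta): iota contains beta ✓
(kappa, epsilon): kappa contains epsilon ✓
(mu, alpha): mu contains alpha ✓
(zeta, beta): zeta contains beta ✓
(zeta, delta): zeta contains delta ✓
Count: 5.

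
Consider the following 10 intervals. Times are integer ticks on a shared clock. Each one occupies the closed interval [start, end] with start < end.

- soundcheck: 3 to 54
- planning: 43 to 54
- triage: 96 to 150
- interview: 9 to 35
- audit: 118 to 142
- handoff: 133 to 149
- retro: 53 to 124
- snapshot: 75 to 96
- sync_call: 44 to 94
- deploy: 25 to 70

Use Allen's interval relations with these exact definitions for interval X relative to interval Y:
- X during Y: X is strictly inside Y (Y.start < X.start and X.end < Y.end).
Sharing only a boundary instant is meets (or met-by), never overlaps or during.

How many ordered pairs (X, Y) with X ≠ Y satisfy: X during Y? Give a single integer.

Checking all 90 ordered pairs for relation 'during'; matching pairs in alphabetical order:
(audit, triage): audit during triage ✓
(handoff, triage): handoff during triage ✓
(interview, soundcheck): interview during soundcheck ✓
(planning, deploy): planning during deploy ✓
(snapshot, retro): snapshot during retro ✓
Count: 5.

5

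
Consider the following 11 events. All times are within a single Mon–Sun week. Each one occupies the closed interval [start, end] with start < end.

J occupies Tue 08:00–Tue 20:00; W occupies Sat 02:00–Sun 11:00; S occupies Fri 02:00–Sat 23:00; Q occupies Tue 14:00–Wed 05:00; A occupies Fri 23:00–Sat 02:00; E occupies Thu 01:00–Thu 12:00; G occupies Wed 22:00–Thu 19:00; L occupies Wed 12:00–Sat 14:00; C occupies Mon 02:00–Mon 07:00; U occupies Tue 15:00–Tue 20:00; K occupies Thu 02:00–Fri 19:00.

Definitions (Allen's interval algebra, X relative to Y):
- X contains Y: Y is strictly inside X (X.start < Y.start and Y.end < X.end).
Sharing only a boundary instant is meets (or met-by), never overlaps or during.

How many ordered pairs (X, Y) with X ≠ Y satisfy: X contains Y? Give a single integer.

Checking all 110 ordered pairs for relation 'contains'; matching pairs in alphabetical order:
(G, E): G contains E ✓
(L, A): L contains A ✓
(L, E): L contains E ✓
(L, G): L contains G ✓
(L, K): L contains K ✓
(Q, U): Q contains U ✓
(S, A): S contains A ✓
Count: 7.

7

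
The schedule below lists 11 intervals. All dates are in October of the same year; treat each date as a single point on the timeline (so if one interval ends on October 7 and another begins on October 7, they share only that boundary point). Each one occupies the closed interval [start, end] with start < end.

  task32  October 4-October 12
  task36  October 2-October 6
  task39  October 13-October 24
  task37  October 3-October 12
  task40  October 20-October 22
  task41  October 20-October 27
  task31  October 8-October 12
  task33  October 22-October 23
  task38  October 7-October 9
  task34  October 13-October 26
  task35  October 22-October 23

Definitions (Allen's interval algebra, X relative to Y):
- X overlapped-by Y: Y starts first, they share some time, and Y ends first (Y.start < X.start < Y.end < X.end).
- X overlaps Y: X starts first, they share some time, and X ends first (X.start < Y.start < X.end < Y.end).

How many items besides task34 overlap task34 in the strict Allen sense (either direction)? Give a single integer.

Target task34 = [October 13, October 26].
task31 [October 8, October 12] → before → no.
task32 [October 4, October 12] → before → no.
task33 [October 22, October 23] → during → no.
task35 [October 22, October 23] → during → no.
task36 [October 2, October 6] → before → no.
task37 [October 3, October 12] → before → no.
task38 [October 7, October 9] → before → no.
task39 [October 13, October 24] → starts → no.
task40 [October 20, October 22] → during → no.
task41 [October 20, October 27] → overlapped-by → counts.
Total: 1.

1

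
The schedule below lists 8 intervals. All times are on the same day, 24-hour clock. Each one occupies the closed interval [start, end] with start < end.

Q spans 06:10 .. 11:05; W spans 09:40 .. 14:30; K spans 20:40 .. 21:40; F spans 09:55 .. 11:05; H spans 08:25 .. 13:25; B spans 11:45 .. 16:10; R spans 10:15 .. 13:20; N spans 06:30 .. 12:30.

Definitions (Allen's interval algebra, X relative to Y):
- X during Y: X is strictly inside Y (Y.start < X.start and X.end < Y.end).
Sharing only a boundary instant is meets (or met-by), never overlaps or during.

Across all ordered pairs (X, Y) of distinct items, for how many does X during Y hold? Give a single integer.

Checking all 56 ordered pairs for relation 'during'; matching pairs in alphabetical order:
(F, H): F during H ✓
(F, N): F during N ✓
(F, W): F during W ✓
(R, H): R during H ✓
(R, W): R during W ✓
Count: 5.

5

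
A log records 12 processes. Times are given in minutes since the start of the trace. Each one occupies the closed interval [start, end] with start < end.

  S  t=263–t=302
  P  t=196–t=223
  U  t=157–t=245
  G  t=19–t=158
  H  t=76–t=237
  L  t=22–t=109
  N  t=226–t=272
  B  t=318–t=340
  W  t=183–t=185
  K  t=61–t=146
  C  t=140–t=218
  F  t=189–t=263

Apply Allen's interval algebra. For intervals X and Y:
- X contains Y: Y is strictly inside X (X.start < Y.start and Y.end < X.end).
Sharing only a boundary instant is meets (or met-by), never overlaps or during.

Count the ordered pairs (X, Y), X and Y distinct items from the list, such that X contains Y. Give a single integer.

9

Checking all 132 ordered pairs for relation 'contains'; matching pairs in alphabetical order:
(C, W): C contains W ✓
(F, P): F contains P ✓
(G, K): G contains K ✓
(G, L): G contains L ✓
(H, C): H contains C ✓
(H, P): H contains P ✓
(H, W): H contains W ✓
(U, P): U contains P ✓
(U, W): U contains W ✓
Count: 9.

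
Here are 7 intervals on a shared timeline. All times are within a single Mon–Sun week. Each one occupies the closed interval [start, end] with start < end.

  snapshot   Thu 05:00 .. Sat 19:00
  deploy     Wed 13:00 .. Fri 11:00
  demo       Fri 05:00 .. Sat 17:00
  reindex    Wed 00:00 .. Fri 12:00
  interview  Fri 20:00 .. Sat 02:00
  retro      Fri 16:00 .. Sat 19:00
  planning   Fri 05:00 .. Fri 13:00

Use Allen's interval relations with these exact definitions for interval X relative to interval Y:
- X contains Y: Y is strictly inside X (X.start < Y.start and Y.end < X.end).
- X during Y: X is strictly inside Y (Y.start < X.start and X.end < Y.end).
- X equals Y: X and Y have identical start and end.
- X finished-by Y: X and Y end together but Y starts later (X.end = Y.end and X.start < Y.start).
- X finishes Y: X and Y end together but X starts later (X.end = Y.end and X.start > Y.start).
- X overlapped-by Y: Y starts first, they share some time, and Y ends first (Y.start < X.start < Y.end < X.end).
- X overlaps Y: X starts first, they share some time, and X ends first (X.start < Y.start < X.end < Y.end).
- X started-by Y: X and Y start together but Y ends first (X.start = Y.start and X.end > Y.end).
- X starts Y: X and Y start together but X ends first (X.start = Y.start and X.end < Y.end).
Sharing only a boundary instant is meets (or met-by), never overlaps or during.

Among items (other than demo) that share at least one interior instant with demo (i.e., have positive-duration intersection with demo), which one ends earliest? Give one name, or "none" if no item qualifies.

Target demo = [Fri 05:00, Sat 17:00].
deploy [Wed 13:00, Fri 11:00] → overlaps → candidate.
interview [Fri 20:00, Sat 02:00] → during → candidate.
planning [Fri 05:00, Fri 13:00] → starts → candidate.
reindex [Wed 00:00, Fri 12:00] → overlaps → candidate.
retro [Fri 16:00, Sat 19:00] → overlapped-by → candidate.
snapshot [Thu 05:00, Sat 19:00] → contains → candidate.
Among candidates, earliest end is Fri 11:00 → deploy.

deploy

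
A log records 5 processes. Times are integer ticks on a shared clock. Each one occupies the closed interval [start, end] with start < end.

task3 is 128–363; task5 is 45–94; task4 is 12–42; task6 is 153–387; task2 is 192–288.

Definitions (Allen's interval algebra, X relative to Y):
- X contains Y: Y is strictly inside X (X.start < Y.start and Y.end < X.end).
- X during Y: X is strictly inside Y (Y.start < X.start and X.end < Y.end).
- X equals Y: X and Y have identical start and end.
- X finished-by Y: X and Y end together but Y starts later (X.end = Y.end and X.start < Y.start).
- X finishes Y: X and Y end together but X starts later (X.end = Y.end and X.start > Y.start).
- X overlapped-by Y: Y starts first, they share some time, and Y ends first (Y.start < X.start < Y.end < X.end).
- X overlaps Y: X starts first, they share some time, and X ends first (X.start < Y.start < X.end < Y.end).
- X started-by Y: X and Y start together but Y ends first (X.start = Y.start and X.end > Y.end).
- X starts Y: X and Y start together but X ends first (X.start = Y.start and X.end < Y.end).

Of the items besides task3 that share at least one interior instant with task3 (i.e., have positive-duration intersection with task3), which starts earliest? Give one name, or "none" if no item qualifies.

task6

Target task3 = [128, 363].
task2 [192, 288] → during → candidate.
task4 [12, 42] → before → excluded.
task5 [45, 94] → before → excluded.
task6 [153, 387] → overlapped-by → candidate.
Among candidates, earliest start is 153 → task6.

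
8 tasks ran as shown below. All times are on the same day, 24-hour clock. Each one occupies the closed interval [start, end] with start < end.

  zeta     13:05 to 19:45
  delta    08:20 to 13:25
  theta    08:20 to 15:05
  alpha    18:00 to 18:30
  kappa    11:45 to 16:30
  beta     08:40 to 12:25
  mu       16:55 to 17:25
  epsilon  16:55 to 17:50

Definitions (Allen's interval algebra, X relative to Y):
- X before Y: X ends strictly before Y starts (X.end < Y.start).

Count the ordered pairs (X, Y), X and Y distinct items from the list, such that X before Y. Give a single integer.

Checking all 56 ordered pairs for relation 'before'; matching pairs in alphabetical order:
(beta, alpha): beta before alpha ✓
(beta, epsilon): beta before epsilon ✓
(beta, mu): beta before mu ✓
(beta, zeta): beta before zeta ✓
(delta, alpha): delta before alpha ✓
(delta, epsilon): delta before epsilon ✓
(delta, mu): delta before mu ✓
(epsilon, alpha): epsilon before alpha ✓
(kappa, alpha): kappa before alpha ✓
(kappa, epsilon): kappa before epsilon ✓
(kappa, mu): kappa before mu ✓
(mu, alpha): mu before alpha ✓
(theta, alpha): theta before alpha ✓
(theta, epsilon): theta before epsilon ✓
(theta, mu): theta before mu ✓
Count: 15.

15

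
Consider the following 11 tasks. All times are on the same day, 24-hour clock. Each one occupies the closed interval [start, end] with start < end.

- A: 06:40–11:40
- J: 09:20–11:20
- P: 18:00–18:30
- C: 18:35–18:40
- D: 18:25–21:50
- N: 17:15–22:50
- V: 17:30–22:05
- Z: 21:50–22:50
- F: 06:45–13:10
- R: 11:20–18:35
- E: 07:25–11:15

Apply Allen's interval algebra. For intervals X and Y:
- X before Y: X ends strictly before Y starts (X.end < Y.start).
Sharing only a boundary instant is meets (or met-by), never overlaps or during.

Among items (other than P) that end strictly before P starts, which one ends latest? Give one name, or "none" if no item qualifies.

F

Target P = [18:00, 18:30].
A [06:40, 11:40] → before → candidate.
C [18:35, 18:40] → after → excluded.
D [18:25, 21:50] → overlapped-by → excluded.
E [07:25, 11:15] → before → candidate.
F [06:45, 13:10] → before → candidate.
J [09:20, 11:20] → before → candidate.
N [17:15, 22:50] → contains → excluded.
R [11:20, 18:35] → contains → excluded.
V [17:30, 22:05] → contains → excluded.
Z [21:50, 22:50] → after → excluded.
Among candidates, latest end is 13:10 → F.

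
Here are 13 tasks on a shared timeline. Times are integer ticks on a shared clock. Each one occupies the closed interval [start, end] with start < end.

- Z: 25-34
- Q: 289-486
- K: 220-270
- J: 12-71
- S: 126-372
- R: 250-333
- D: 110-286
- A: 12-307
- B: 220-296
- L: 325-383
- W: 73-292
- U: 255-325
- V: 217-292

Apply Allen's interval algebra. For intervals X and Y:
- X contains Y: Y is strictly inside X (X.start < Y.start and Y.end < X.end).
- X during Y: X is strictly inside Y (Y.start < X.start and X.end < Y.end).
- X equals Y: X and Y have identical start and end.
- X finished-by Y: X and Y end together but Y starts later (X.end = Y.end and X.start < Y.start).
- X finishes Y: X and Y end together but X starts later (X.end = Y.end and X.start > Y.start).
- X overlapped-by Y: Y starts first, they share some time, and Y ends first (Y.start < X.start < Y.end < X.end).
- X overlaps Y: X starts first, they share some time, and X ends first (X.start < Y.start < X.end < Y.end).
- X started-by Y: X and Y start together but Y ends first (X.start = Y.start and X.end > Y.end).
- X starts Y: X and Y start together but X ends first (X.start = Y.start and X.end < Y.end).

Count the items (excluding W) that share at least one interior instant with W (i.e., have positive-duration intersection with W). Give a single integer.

9

Target W = [73, 292].
A [12, 307] → contains → counts.
B [220, 296] → overlapped-by → counts.
D [110, 286] → during → counts.
J [12, 71] → before → no.
K [220, 270] → during → counts.
L [325, 383] → after → no.
Q [289, 486] → overlapped-by → counts.
R [250, 333] → overlapped-by → counts.
S [126, 372] → overlapped-by → counts.
U [255, 325] → overlapped-by → counts.
V [217, 292] → finishes → counts.
Z [25, 34] → before → no.
Total: 9.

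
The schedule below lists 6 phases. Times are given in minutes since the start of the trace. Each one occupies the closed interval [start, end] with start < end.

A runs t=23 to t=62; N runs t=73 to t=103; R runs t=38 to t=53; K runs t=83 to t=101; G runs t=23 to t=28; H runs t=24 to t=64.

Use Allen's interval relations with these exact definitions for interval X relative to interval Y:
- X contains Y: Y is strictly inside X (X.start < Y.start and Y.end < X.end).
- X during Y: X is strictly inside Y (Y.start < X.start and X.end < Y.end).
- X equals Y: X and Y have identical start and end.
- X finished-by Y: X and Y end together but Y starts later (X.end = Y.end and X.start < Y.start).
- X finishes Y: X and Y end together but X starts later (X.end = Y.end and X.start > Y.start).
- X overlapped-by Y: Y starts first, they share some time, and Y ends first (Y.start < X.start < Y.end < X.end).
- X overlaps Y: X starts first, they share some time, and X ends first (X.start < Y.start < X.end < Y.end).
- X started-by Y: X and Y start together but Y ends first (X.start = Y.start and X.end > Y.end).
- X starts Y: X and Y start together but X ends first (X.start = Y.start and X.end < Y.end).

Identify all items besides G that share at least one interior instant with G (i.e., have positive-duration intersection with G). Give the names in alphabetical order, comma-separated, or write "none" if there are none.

A, H

Target G = [t=23, t=28].
A [t=23, t=62] → started-by → yes.
H [t=24, t=64] → overlapped-by → yes.
K [t=83, t=101] → after → no.
N [t=73, t=103] → after → no.
R [t=38, t=53] → after → no.
Result: A, H.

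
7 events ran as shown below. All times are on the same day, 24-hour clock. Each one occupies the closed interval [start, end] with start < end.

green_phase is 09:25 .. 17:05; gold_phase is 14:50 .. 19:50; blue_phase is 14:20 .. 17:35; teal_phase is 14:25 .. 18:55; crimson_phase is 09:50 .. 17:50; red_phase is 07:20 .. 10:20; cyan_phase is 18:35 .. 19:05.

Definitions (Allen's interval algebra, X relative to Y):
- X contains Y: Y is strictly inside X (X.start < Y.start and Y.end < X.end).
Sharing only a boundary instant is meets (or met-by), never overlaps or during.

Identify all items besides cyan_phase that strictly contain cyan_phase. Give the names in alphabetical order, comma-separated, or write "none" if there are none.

gold_phase

Target cyan_phase = [18:35, 19:05].
blue_phase [14:20, 17:35] → before → no.
crimson_phase [09:50, 17:50] → before → no.
gold_phase [14:50, 19:50] → contains → yes.
green_phase [09:25, 17:05] → before → no.
red_phase [07:20, 10:20] → before → no.
teal_phase [14:25, 18:55] → overlaps → no.
Result: gold_phase.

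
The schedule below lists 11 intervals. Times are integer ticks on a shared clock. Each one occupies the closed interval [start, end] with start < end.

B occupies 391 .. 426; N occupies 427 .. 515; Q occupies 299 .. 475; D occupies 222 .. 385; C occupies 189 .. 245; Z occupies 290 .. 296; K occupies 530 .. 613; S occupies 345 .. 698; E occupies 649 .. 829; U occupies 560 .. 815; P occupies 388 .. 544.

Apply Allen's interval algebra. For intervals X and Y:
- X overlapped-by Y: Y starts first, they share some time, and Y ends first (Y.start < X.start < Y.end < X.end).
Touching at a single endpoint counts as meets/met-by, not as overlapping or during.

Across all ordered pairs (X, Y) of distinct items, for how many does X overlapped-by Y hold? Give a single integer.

11

Checking all 110 ordered pairs for relation 'overlapped-by'; matching pairs in alphabetical order:
(D, C): D overlapped-by C ✓
(E, S): E overlapped-by S ✓
(E, U): E overlapped-by U ✓
(K, P): K overlapped-by P ✓
(N, Q): N overlapped-by Q ✓
(P, Q): P overlapped-by Q ✓
(Q, D): Q overlapped-by D ✓
(S, D): S overlapped-by D ✓
(S, Q): S overlapped-by Q ✓
(U, K): U overlapped-by K ✓
(U, S): U overlapped-by S ✓
Count: 11.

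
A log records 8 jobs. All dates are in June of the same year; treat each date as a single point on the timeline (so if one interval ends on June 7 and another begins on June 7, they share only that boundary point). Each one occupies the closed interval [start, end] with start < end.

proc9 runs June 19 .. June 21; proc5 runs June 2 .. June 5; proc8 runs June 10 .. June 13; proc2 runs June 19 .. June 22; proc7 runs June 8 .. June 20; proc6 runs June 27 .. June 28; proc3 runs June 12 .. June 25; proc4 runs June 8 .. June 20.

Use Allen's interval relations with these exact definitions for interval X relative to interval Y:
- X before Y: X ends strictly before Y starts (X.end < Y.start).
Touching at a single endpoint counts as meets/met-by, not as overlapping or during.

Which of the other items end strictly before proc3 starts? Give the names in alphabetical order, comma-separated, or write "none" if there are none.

proc5

Target proc3 = [June 12, June 25].
proc2 [June 19, June 22] → during → no.
proc4 [June 8, June 20] → overlaps → no.
proc5 [June 2, June 5] → before → yes.
proc6 [June 27, June 28] → after → no.
proc7 [June 8, June 20] → overlaps → no.
proc8 [June 10, June 13] → overlaps → no.
proc9 [June 19, June 21] → during → no.
Result: proc5.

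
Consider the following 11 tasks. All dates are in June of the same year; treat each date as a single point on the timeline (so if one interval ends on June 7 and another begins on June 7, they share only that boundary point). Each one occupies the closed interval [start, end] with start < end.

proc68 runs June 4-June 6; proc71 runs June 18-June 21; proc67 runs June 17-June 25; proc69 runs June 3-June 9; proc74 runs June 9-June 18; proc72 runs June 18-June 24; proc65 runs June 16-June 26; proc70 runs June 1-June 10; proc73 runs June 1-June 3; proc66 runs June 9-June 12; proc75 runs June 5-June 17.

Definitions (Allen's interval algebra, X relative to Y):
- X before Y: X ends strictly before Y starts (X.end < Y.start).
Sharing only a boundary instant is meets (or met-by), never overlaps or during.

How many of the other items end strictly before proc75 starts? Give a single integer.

Target proc75 = [June 5, June 17].
proc65 [June 16, June 26] → overlapped-by → no.
proc66 [June 9, June 12] → during → no.
proc67 [June 17, June 25] → met-by → no.
proc68 [June 4, June 6] → overlaps → no.
proc69 [June 3, June 9] → overlaps → no.
proc70 [June 1, June 10] → overlaps → no.
proc71 [June 18, June 21] → after → no.
proc72 [June 18, June 24] → after → no.
proc73 [June 1, June 3] → before → counts.
proc74 [June 9, June 18] → overlapped-by → no.
Total: 1.

1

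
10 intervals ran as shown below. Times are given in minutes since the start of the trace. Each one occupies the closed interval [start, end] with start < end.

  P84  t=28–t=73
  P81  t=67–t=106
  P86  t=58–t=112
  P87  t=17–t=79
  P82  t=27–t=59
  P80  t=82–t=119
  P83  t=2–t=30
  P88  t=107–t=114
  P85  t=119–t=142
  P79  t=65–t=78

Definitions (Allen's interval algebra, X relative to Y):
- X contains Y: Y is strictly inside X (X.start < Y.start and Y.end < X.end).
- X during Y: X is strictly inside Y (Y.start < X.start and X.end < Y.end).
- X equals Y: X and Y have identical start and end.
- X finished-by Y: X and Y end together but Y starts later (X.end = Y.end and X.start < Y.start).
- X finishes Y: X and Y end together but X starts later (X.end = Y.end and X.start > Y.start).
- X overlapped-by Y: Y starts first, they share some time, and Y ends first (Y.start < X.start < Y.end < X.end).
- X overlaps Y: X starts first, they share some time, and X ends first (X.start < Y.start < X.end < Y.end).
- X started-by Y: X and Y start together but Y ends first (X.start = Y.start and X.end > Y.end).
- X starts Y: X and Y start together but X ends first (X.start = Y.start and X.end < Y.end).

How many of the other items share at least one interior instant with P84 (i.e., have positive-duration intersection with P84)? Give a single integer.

6

Target P84 = [t=28, t=73].
P79 [t=65, t=78] → overlapped-by → counts.
P80 [t=82, t=119] → after → no.
P81 [t=67, t=106] → overlapped-by → counts.
P82 [t=27, t=59] → overlaps → counts.
P83 [t=2, t=30] → overlaps → counts.
P85 [t=119, t=142] → after → no.
P86 [t=58, t=112] → overlapped-by → counts.
P87 [t=17, t=79] → contains → counts.
P88 [t=107, t=114] → after → no.
Total: 6.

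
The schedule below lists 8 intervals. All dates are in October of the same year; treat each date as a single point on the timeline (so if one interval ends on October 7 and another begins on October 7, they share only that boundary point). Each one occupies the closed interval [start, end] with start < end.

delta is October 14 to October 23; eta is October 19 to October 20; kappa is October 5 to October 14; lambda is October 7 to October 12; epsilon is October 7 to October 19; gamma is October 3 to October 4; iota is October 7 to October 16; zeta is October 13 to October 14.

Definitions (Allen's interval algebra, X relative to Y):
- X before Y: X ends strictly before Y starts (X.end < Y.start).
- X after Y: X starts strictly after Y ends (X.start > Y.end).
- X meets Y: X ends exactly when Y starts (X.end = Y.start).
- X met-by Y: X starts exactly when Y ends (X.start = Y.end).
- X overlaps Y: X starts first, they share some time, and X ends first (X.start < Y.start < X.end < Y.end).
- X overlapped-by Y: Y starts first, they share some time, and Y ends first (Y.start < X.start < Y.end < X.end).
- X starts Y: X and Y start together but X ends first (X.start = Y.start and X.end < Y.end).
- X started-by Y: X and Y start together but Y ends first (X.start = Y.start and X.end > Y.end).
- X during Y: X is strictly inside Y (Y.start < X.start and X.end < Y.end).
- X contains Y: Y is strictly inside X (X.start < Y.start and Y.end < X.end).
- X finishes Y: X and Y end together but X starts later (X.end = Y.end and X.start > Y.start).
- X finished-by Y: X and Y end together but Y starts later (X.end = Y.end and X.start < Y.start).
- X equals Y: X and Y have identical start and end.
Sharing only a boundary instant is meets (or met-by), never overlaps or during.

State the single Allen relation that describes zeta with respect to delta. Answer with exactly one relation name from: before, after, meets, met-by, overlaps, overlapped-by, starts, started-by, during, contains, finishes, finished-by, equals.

zeta = [October 13, October 14]; delta = [October 14, October 23].
Compare endpoints: zeta.start < delta.start, zeta.start < delta.end, zeta.end = delta.start, zeta.end < delta.end.
That pattern is 'meets'.

meets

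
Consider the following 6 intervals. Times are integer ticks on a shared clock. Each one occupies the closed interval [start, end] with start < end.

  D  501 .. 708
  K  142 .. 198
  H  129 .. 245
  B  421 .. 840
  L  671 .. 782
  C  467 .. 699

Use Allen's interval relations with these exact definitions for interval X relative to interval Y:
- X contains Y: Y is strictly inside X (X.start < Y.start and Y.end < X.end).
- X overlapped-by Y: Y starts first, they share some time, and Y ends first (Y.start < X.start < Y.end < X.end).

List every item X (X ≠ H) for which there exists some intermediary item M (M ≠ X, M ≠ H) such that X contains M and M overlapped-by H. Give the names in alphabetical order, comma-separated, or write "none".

Target H = [129, 245].
Intermediaries M with M overlapped-by H: none.
Union: none.

none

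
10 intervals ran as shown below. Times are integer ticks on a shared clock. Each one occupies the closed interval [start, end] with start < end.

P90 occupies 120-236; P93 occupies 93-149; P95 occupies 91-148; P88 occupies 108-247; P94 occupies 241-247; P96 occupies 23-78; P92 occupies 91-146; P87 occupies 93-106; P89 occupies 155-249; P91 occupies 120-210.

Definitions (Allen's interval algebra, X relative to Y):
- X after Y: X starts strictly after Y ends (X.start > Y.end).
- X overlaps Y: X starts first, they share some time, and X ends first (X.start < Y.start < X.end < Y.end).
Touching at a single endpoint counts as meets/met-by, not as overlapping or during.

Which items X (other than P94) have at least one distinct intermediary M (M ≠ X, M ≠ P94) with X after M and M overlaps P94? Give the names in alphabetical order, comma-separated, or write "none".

none

Target P94 = [241, 247].
Intermediaries M with M overlaps P94: none.
Union: none.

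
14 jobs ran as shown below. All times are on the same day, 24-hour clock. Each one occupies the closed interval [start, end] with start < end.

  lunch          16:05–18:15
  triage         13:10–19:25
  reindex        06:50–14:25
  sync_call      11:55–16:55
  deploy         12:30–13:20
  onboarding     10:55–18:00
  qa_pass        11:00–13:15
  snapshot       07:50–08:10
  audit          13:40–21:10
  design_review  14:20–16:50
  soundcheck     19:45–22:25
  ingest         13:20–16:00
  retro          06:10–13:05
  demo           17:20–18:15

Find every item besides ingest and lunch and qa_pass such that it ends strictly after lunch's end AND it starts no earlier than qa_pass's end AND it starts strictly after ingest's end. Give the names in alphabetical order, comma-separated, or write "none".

soundcheck

Conditions: its end is strictly after lunch's end (X.end > 18:15) AND its start is no earlier than qa_pass's end (X.start >= 13:15) AND its start is strictly after ingest's end (X.start > 16:00).
audit: end 21:10 > 18:15? ✓; start 13:40 >= 13:15? ✓; start 13:40 > 16:00? ✗ → no.
demo: end 18:15 > 18:15? ✗; start 17:20 >= 13:15? ✓; start 17:20 > 16:00? ✓ → no.
deploy: end 13:20 > 18:15? ✗; start 12:30 >= 13:15? ✗; start 12:30 > 16:00? ✗ → no.
design_review: end 16:50 > 18:15? ✗; start 14:20 >= 13:15? ✓; start 14:20 > 16:00? ✗ → no.
onboarding: end 18:00 > 18:15? ✗; start 10:55 >= 13:15? ✗; start 10:55 > 16:00? ✗ → no.
reindex: end 14:25 > 18:15? ✗; start 06:50 >= 13:15? ✗; start 06:50 > 16:00? ✗ → no.
retro: end 13:05 > 18:15? ✗; start 06:10 >= 13:15? ✗; start 06:10 > 16:00? ✗ → no.
snapshot: end 08:10 > 18:15? ✗; start 07:50 >= 13:15? ✗; start 07:50 > 16:00? ✗ → no.
soundcheck: end 22:25 > 18:15? ✓; start 19:45 >= 13:15? ✓; start 19:45 > 16:00? ✓ → yes.
sync_call: end 16:55 > 18:15? ✗; start 11:55 >= 13:15? ✗; start 11:55 > 16:00? ✗ → no.
triage: end 19:25 > 18:15? ✓; start 13:10 >= 13:15? ✗; start 13:10 > 16:00? ✗ → no.
Result: soundcheck.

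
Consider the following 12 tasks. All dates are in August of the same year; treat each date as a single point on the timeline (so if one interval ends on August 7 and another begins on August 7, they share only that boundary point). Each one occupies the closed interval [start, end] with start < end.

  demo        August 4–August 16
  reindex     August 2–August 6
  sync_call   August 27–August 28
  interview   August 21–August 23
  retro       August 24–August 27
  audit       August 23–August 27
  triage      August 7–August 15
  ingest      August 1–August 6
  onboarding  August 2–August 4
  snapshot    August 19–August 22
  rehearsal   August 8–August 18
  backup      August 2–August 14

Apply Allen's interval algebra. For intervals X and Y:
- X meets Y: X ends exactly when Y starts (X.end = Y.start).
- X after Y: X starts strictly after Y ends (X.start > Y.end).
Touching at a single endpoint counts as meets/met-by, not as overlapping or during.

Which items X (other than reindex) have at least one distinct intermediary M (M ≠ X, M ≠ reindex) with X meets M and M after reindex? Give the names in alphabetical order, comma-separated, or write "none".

audit, interview, retro

Target reindex = [August 2, August 6].
Intermediaries M with M after reindex: audit, interview, rehearsal, retro, snapshot, sync_call, triage.
Via audit — items with X meets audit: interview.
Via interview — items with X meets interview: none.
Via rehearsal — items with X meets rehearsal: none.
Via retro — items with X meets retro: none.
Via snapshot — items with X meets snapshot: none.
Via sync_call — items with X meets sync_call: audit, retro.
Via triage — items with X meets triage: none.
Union: audit, interview, retro.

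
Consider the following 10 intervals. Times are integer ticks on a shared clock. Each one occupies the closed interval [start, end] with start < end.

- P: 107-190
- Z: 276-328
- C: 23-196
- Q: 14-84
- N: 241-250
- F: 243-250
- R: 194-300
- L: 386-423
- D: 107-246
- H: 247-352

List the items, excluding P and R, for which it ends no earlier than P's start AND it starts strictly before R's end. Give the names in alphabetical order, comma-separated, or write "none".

C, D, F, H, N, Z

Conditions: its end is no earlier than P's start (X.end >= 107) AND its start is strictly before R's end (X.start < 300).
C: end 196 >= 107? ✓; start 23 < 300? ✓ → yes.
D: end 246 >= 107? ✓; start 107 < 300? ✓ → yes.
F: end 250 >= 107? ✓; start 243 < 300? ✓ → yes.
H: end 352 >= 107? ✓; start 247 < 300? ✓ → yes.
L: end 423 >= 107? ✓; start 386 < 300? ✗ → no.
N: end 250 >= 107? ✓; start 241 < 300? ✓ → yes.
Q: end 84 >= 107? ✗; start 14 < 300? ✓ → no.
Z: end 328 >= 107? ✓; start 276 < 300? ✓ → yes.
Result: C, D, F, H, N, Z.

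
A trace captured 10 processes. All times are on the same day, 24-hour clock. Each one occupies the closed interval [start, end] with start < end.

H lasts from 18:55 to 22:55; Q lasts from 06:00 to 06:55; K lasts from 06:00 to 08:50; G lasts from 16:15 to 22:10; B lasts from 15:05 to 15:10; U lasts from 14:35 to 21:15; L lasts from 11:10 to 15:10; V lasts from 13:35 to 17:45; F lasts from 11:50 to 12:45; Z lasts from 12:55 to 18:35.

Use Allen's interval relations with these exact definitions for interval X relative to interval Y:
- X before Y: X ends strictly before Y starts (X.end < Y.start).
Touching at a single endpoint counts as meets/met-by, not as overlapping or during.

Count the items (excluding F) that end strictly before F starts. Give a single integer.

2

Target F = [11:50, 12:45].
B [15:05, 15:10] → after → no.
G [16:15, 22:10] → after → no.
H [18:55, 22:55] → after → no.
K [06:00, 08:50] → before → counts.
L [11:10, 15:10] → contains → no.
Q [06:00, 06:55] → before → counts.
U [14:35, 21:15] → after → no.
V [13:35, 17:45] → after → no.
Z [12:55, 18:35] → after → no.
Total: 2.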